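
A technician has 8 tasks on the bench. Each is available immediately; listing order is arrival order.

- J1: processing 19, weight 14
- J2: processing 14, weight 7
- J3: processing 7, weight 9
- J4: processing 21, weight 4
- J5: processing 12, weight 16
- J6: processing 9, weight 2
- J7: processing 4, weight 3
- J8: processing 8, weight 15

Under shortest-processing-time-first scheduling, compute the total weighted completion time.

2868

SPT (increasing processing time): J7 J3 J8 J6 J5 J2 J1 J4.
J7: finishes 4, weight 3, w·C = 12
J3: finishes 11, weight 9, w·C = 99
J8: finishes 19, weight 15, w·C = 285
J6: finishes 28, weight 2, w·C = 56
J5: finishes 40, weight 16, w·C = 640
J2: finishes 54, weight 7, w·C = 378
J1: finishes 73, weight 14, w·C = 1022
J4: finishes 94, weight 4, w·C = 376
Sum = 12+99+285+56+640+378+1022+376 = 2868.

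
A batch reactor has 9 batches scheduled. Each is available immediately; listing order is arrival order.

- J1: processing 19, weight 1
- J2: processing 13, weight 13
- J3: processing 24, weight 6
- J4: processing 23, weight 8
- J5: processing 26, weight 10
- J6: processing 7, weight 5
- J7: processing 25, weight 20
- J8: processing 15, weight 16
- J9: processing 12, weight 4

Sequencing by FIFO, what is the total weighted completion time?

8841

FIFO (arrival order): J1 J2 J3 J4 J5 J6 J7 J8 J9.
J1: finishes 19, weight 1, w·C = 19
J2: finishes 32, weight 13, w·C = 416
J3: finishes 56, weight 6, w·C = 336
J4: finishes 79, weight 8, w·C = 632
J5: finishes 105, weight 10, w·C = 1050
J6: finishes 112, weight 5, w·C = 560
J7: finishes 137, weight 20, w·C = 2740
J8: finishes 152, weight 16, w·C = 2432
J9: finishes 164, weight 4, w·C = 656
Sum = 19+416+336+632+1050+560+2740+2432+656 = 8841.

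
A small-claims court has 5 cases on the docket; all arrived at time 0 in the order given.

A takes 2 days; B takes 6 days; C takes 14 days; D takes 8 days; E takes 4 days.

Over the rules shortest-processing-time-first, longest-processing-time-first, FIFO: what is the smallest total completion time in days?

SPT (increasing processing time): A E B D C.
A: 0→2
E: 2→6
B: 6→12
D: 12→20
C: 20→34
Sum = 2+6+12+20+34 = 74.
LPT (decreasing processing time): C D B E A.
C: 0→14
D: 14→22
B: 22→28
E: 28→32
A: 32→34
Sum = 14+22+28+32+34 = 130.
FIFO (arrival order): A B C D E.
A: 0→2
B: 2→8
C: 8→22
D: 22→30
E: 30→34
Sum = 2+8+22+30+34 = 96.
SPT 74, LPT 130, FIFO 96 → minimum 74.

74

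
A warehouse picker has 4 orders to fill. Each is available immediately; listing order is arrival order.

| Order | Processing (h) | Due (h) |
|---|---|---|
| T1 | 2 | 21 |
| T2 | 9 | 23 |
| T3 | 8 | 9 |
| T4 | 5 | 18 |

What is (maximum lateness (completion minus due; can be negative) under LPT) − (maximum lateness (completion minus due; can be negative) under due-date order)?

7

LPT (decreasing processing time): T2 T3 T4 T1.
T2: 0→9, due 23, lateness -14
T3: 9→17, due 9, lateness 8
T4: 17→22, due 18, lateness 4
T1: 22→24, due 21, lateness 3
Maximum = 8.
EDD (increasing due date): T3 T4 T1 T2.
T3: 0→8, due 9, lateness -1
T4: 8→13, due 18, lateness -5
T1: 13→15, due 21, lateness -6
T2: 15→24, due 23, lateness 1
Maximum = 1.
Difference = 8 − 1 = 7.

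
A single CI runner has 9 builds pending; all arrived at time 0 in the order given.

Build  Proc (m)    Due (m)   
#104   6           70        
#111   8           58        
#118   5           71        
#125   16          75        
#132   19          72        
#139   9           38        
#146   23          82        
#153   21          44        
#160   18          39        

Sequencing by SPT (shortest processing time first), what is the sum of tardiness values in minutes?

133

SPT (increasing processing time): #118 #104 #111 #139 #125 #160 #132 #153 #146.
#118: 0→5, due 71, tardiness 0
#104: 5→11, due 70, tardiness 0
#111: 11→19, due 58, tardiness 0
#139: 19→28, due 38, tardiness 0
#125: 28→44, due 75, tardiness 0
#160: 44→62, due 39, tardiness 23
#132: 62→81, due 72, tardiness 9
#153: 81→102, due 44, tardiness 58
#146: 102→125, due 82, tardiness 43
Sum = 0+0+0+0+0+23+9+58+43 = 133.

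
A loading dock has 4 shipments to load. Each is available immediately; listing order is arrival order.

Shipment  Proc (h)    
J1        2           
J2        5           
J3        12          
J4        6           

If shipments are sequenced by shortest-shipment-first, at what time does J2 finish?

7

SPT (increasing processing time): J1 J2 J4 J3.
J1: 0→2
J2: 2→7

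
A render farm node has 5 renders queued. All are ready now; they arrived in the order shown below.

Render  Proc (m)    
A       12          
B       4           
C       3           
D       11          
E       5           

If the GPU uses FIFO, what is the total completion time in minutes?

FIFO (arrival order): A B C D E.
A: 0→12
B: 12→16
C: 16→19
D: 19→30
E: 30→35
Sum = 12+16+19+30+35 = 112.

112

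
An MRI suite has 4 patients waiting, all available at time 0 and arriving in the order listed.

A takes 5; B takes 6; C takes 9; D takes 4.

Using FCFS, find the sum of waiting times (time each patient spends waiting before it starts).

FIFO (arrival order): A B C D.
A: waits 0, runs 0→5
B: waits 5, runs 5→11
C: waits 11, runs 11→20
D: waits 20, runs 20→24
Sum = 0+5+11+20 = 36.

36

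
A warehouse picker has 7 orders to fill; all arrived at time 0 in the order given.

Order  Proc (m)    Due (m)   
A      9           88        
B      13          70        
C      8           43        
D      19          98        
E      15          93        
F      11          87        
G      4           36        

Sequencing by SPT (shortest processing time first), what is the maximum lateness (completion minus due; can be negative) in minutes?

-19

SPT (increasing processing time): G C A F B E D.
G: 0→4, due 36, lateness -32
C: 4→12, due 43, lateness -31
A: 12→21, due 88, lateness -67
F: 21→32, due 87, lateness -55
B: 32→45, due 70, lateness -25
E: 45→60, due 93, lateness -33
D: 60→79, due 98, lateness -19
Maximum = -19.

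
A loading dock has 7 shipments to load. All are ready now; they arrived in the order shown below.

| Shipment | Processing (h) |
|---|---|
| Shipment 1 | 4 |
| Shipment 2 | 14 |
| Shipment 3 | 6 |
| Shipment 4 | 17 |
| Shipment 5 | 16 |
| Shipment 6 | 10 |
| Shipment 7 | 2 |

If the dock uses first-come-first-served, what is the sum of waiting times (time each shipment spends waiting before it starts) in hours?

211

FIFO (arrival order): Shipment 1 Shipment 2 Shipment 3 Shipment 4 Shipment 5 Shipment 6 Shipment 7.
Shipment 1: waits 0, runs 0→4
Shipment 2: waits 4, runs 4→18
Shipment 3: waits 18, runs 18→24
Shipment 4: waits 24, runs 24→41
Shipment 5: waits 41, runs 41→57
Shipment 6: waits 57, runs 57→67
Shipment 7: waits 67, runs 67→69
Sum = 0+4+18+24+41+57+67 = 211.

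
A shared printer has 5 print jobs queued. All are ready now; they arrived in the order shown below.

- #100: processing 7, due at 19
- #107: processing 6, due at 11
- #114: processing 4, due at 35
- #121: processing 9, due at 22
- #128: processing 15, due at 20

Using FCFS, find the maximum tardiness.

FIFO (arrival order): #100 #107 #114 #121 #128.
#100: 0→7, due 19, tardiness 0
#107: 7→13, due 11, tardiness 2
#114: 13→17, due 35, tardiness 0
#121: 17→26, due 22, tardiness 4
#128: 26→41, due 20, tardiness 21
Maximum = 21.

21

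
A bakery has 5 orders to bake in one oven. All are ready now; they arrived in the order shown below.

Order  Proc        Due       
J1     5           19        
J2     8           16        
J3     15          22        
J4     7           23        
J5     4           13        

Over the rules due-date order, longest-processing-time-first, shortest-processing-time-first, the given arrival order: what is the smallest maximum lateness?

16

EDD (increasing due date): J5 J2 J1 J3 J4.
J5: 0→4, due 13, lateness -9
J2: 4→12, due 16, lateness -4
J1: 12→17, due 19, lateness -2
J3: 17→32, due 22, lateness 10
J4: 32→39, due 23, lateness 16
Maximum = 16.
LPT (decreasing processing time): J3 J2 J4 J1 J5.
J3: 0→15, due 22, lateness -7
J2: 15→23, due 16, lateness 7
J4: 23→30, due 23, lateness 7
J1: 30→35, due 19, lateness 16
J5: 35→39, due 13, lateness 26
Maximum = 26.
SPT (increasing processing time): J5 J1 J4 J2 J3.
J5: 0→4, due 13, lateness -9
J1: 4→9, due 19, lateness -10
J4: 9→16, due 23, lateness -7
J2: 16→24, due 16, lateness 8
J3: 24→39, due 22, lateness 17
Maximum = 17.
FIFO (arrival order): J1 J2 J3 J4 J5.
J1: 0→5, due 19, lateness -14
J2: 5→13, due 16, lateness -3
J3: 13→28, due 22, lateness 6
J4: 28→35, due 23, lateness 12
J5: 35→39, due 13, lateness 26
Maximum = 26.
EDD 16, LPT 26, SPT 17, FIFO 26 → minimum 16.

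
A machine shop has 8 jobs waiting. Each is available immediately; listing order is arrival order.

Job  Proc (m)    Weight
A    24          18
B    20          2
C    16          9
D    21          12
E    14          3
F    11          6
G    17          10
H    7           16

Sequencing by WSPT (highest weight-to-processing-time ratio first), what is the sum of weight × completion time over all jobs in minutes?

3909

WSPT (decreasing weight/processing-time ratio): H A G D C F E B.
H: finishes 7, weight 16, w·C = 112
A: finishes 31, weight 18, w·C = 558
G: finishes 48, weight 10, w·C = 480
D: finishes 69, weight 12, w·C = 828
C: finishes 85, weight 9, w·C = 765
F: finishes 96, weight 6, w·C = 576
E: finishes 110, weight 3, w·C = 330
B: finishes 130, weight 2, w·C = 260
Sum = 112+558+480+828+765+576+330+260 = 3909.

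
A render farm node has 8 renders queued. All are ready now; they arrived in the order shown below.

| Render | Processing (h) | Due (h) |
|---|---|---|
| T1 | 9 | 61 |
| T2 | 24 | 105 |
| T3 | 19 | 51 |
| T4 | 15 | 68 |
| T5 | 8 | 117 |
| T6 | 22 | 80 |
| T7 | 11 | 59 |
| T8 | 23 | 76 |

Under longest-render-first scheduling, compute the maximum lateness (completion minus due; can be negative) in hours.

LPT (decreasing processing time): T2 T8 T6 T3 T4 T7 T1 T5.
T2: 0→24, due 105, lateness -81
T8: 24→47, due 76, lateness -29
T6: 47→69, due 80, lateness -11
T3: 69→88, due 51, lateness 37
T4: 88→103, due 68, lateness 35
T7: 103→114, due 59, lateness 55
T1: 114→123, due 61, lateness 62
T5: 123→131, due 117, lateness 14
Maximum = 62.

62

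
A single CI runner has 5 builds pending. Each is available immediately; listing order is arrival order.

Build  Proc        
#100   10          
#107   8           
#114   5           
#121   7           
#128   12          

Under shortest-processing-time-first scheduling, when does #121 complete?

SPT (increasing processing time): #114 #121 #107 #100 #128.
#114: 0→5
#121: 5→12

12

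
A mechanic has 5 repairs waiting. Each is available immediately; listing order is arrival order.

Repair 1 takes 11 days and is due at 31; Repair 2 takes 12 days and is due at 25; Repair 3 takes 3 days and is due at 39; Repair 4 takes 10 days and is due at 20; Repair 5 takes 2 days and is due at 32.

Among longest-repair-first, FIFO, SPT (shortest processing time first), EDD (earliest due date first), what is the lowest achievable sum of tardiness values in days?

LPT (decreasing processing time): Repair 2 Repair 1 Repair 4 Repair 3 Repair 5.
Repair 2: 0→12, due 25, tardiness 0
Repair 1: 12→23, due 31, tardiness 0
Repair 4: 23→33, due 20, tardiness 13
Repair 3: 33→36, due 39, tardiness 0
Repair 5: 36→38, due 32, tardiness 6
Sum = 0+0+13+0+6 = 19.
FIFO (arrival order): Repair 1 Repair 2 Repair 3 Repair 4 Repair 5.
Repair 1: 0→11, due 31, tardiness 0
Repair 2: 11→23, due 25, tardiness 0
Repair 3: 23→26, due 39, tardiness 0
Repair 4: 26→36, due 20, tardiness 16
Repair 5: 36→38, due 32, tardiness 6
Sum = 0+0+0+16+6 = 22.
SPT (increasing processing time): Repair 5 Repair 3 Repair 4 Repair 1 Repair 2.
Repair 5: 0→2, due 32, tardiness 0
Repair 3: 2→5, due 39, tardiness 0
Repair 4: 5→15, due 20, tardiness 0
Repair 1: 15→26, due 31, tardiness 0
Repair 2: 26→38, due 25, tardiness 13
Sum = 0+0+0+0+13 = 13.
EDD (increasing due date): Repair 4 Repair 2 Repair 1 Repair 5 Repair 3.
Repair 4: 0→10, due 20, tardiness 0
Repair 2: 10→22, due 25, tardiness 0
Repair 1: 22→33, due 31, tardiness 2
Repair 5: 33→35, due 32, tardiness 3
Repair 3: 35→38, due 39, tardiness 0
Sum = 0+0+2+3+0 = 5.
LPT 19, FIFO 22, SPT 13, EDD 5 → minimum 5.

5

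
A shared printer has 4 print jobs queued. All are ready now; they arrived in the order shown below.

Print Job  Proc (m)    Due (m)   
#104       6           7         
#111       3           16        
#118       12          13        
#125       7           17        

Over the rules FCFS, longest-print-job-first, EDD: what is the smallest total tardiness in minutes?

FIFO (arrival order): #104 #111 #118 #125.
#104: 0→6, due 7, tardiness 0
#111: 6→9, due 16, tardiness 0
#118: 9→21, due 13, tardiness 8
#125: 21→28, due 17, tardiness 11
Sum = 0+0+8+11 = 19.
LPT (decreasing processing time): #118 #125 #104 #111.
#118: 0→12, due 13, tardiness 0
#125: 12→19, due 17, tardiness 2
#104: 19→25, due 7, tardiness 18
#111: 25→28, due 16, tardiness 12
Sum = 0+2+18+12 = 32.
EDD (increasing due date): #104 #118 #111 #125.
#104: 0→6, due 7, tardiness 0
#118: 6→18, due 13, tardiness 5
#111: 18→21, due 16, tardiness 5
#125: 21→28, due 17, tardiness 11
Sum = 0+5+5+11 = 21.
FIFO 19, LPT 32, EDD 21 → minimum 19.

19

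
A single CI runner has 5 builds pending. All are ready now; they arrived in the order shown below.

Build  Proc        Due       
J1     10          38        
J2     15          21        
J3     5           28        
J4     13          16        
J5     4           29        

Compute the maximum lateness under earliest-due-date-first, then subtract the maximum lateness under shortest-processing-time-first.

EDD (increasing due date): J4 J2 J3 J5 J1.
J4: 0→13, due 16, lateness -3
J2: 13→28, due 21, lateness 7
J3: 28→33, due 28, lateness 5
J5: 33→37, due 29, lateness 8
J1: 37→47, due 38, lateness 9
Maximum = 9.
SPT (increasing processing time): J5 J3 J1 J4 J2.
J5: 0→4, due 29, lateness -25
J3: 4→9, due 28, lateness -19
J1: 9→19, due 38, lateness -19
J4: 19→32, due 16, lateness 16
J2: 32→47, due 21, lateness 26
Maximum = 26.
Difference = 9 − 26 = -17.

-17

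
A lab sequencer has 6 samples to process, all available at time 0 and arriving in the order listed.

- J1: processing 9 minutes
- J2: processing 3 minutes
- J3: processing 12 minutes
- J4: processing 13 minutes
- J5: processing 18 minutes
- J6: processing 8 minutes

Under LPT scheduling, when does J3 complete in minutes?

43

LPT (decreasing processing time): J5 J4 J3 J1 J6 J2.
J5: 0→18
J4: 18→31
J3: 31→43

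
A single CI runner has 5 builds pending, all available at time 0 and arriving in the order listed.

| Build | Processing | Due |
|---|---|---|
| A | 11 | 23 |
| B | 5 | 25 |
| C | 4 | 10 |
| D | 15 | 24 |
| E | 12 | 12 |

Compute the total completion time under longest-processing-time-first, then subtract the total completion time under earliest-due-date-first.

LPT (decreasing processing time): D E A B C.
D: 0→15
E: 15→27
A: 27→38
B: 38→43
C: 43→47
Sum = 15+27+38+43+47 = 170.
EDD (increasing due date): C E A D B.
C: 0→4
E: 4→16
A: 16→27
D: 27→42
B: 42→47
Sum = 4+16+27+42+47 = 136.
Difference = 170 − 136 = 34.

34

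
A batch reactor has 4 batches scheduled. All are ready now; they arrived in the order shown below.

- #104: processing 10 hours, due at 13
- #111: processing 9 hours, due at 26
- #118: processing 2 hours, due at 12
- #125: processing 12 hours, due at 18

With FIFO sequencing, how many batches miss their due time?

2

FIFO (arrival order): #104 #111 #118 #125.
#104: 0→10, due 13, tardiness 0
#111: 10→19, due 26, tardiness 0
#118: 19→21, due 12, tardiness 9
#125: 21→33, due 18, tardiness 15
Late batches: 2.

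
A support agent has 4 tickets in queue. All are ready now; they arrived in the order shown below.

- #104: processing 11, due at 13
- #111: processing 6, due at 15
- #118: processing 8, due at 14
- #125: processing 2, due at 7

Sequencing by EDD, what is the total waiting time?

EDD (increasing due date): #125 #104 #118 #111.
#125: waits 0, runs 0→2
#104: waits 2, runs 2→13
#118: waits 13, runs 13→21
#111: waits 21, runs 21→27
Sum = 0+2+13+21 = 36.

36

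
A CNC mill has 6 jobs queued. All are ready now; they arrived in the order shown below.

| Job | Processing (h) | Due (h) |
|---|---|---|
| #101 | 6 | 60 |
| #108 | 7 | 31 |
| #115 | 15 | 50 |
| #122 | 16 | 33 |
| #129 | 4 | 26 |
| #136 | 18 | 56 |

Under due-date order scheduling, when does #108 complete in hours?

EDD (increasing due date): #129 #108 #122 #115 #136 #101.
#129: 0→4
#108: 4→11

11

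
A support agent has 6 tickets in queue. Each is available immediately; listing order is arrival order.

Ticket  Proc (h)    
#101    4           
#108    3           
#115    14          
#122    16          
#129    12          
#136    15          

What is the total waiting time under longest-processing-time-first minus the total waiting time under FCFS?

92

LPT (decreasing processing time): #122 #136 #115 #129 #101 #108.
#122: waits 0, runs 0→16
#136: waits 16, runs 16→31
#115: waits 31, runs 31→45
#129: waits 45, runs 45→57
#101: waits 57, runs 57→61
#108: waits 61, runs 61→64
Sum = 0+16+31+45+57+61 = 210.
FIFO (arrival order): #101 #108 #115 #122 #129 #136.
#101: waits 0, runs 0→4
#108: waits 4, runs 4→7
#115: waits 7, runs 7→21
#122: waits 21, runs 21→37
#129: waits 37, runs 37→49
#136: waits 49, runs 49→64
Sum = 0+4+7+21+37+49 = 118.
Difference = 210 − 118 = 92.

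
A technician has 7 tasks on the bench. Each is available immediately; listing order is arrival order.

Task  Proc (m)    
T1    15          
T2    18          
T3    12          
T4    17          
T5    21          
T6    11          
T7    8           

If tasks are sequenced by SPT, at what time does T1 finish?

46

SPT (increasing processing time): T7 T6 T3 T1 T4 T2 T5.
T7: 0→8
T6: 8→19
T3: 19→31
T1: 31→46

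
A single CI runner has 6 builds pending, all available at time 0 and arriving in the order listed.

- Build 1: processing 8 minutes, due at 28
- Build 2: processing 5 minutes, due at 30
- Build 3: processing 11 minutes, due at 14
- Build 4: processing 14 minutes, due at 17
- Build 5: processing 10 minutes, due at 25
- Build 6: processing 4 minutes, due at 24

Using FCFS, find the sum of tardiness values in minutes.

82

FIFO (arrival order): Build 1 Build 2 Build 3 Build 4 Build 5 Build 6.
Build 1: 0→8, due 28, tardiness 0
Build 2: 8→13, due 30, tardiness 0
Build 3: 13→24, due 14, tardiness 10
Build 4: 24→38, due 17, tardiness 21
Build 5: 38→48, due 25, tardiness 23
Build 6: 48→52, due 24, tardiness 28
Sum = 0+0+10+21+23+28 = 82.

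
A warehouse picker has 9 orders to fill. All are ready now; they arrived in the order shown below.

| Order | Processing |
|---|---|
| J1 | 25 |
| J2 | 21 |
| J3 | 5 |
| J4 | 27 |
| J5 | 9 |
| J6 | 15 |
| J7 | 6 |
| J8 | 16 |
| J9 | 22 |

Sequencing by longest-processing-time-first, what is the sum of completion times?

907

LPT (decreasing processing time): J4 J1 J9 J2 J8 J6 J5 J7 J3.
J4: 0→27
J1: 27→52
J9: 52→74
J2: 74→95
J8: 95→111
J6: 111→126
J5: 126→135
J7: 135→141
J3: 141→146
Sum = 27+52+74+95+111+126+135+141+146 = 907.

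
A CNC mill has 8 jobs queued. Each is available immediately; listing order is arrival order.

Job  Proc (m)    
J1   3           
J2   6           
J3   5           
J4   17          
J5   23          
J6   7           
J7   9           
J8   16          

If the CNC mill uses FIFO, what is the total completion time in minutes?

FIFO (arrival order): J1 J2 J3 J4 J5 J6 J7 J8.
J1: 0→3
J2: 3→9
J3: 9→14
J4: 14→31
J5: 31→54
J6: 54→61
J7: 61→70
J8: 70→86
Sum = 3+9+14+31+54+61+70+86 = 328.

328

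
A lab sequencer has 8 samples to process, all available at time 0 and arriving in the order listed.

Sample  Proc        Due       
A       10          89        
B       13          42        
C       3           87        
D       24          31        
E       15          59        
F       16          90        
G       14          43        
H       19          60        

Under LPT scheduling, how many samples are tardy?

LPT (decreasing processing time): D H F E G B A C.
D: 0→24, due 31, tardiness 0
H: 24→43, due 60, tardiness 0
F: 43→59, due 90, tardiness 0
E: 59→74, due 59, tardiness 15
G: 74→88, due 43, tardiness 45
B: 88→101, due 42, tardiness 59
A: 101→111, due 89, tardiness 22
C: 111→114, due 87, tardiness 27
Late samples: 5.

5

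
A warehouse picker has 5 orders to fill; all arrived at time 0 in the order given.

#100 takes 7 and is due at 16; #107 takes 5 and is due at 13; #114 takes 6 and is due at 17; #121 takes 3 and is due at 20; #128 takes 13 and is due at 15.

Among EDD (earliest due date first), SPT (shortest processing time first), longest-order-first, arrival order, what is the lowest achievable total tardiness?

EDD (increasing due date): #107 #128 #100 #114 #121.
#107: 0→5, due 13, tardiness 0
#128: 5→18, due 15, tardiness 3
#100: 18→25, due 16, tardiness 9
#114: 25→31, due 17, tardiness 14
#121: 31→34, due 20, tardiness 14
Sum = 0+3+9+14+14 = 40.
SPT (increasing processing time): #121 #107 #114 #100 #128.
#121: 0→3, due 20, tardiness 0
#107: 3→8, due 13, tardiness 0
#114: 8→14, due 17, tardiness 0
#100: 14→21, due 16, tardiness 5
#128: 21→34, due 15, tardiness 19
Sum = 0+0+0+5+19 = 24.
LPT (decreasing processing time): #128 #100 #114 #107 #121.
#128: 0→13, due 15, tardiness 0
#100: 13→20, due 16, tardiness 4
#114: 20→26, due 17, tardiness 9
#107: 26→31, due 13, tardiness 18
#121: 31→34, due 20, tardiness 14
Sum = 0+4+9+18+14 = 45.
FIFO (arrival order): #100 #107 #114 #121 #128.
#100: 0→7, due 16, tardiness 0
#107: 7→12, due 13, tardiness 0
#114: 12→18, due 17, tardiness 1
#121: 18→21, due 20, tardiness 1
#128: 21→34, due 15, tardiness 19
Sum = 0+0+1+1+19 = 21.
EDD 40, SPT 24, LPT 45, FIFO 21 → minimum 21.

21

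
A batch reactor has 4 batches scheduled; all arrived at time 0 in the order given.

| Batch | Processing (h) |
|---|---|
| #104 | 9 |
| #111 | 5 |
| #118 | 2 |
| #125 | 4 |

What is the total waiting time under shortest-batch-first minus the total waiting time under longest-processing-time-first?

-22

SPT (increasing processing time): #118 #125 #111 #104.
#118: waits 0, runs 0→2
#125: waits 2, runs 2→6
#111: waits 6, runs 6→11
#104: waits 11, runs 11→20
Sum = 0+2+6+11 = 19.
LPT (decreasing processing time): #104 #111 #125 #118.
#104: waits 0, runs 0→9
#111: waits 9, runs 9→14
#125: waits 14, runs 14→18
#118: waits 18, runs 18→20
Sum = 0+9+14+18 = 41.
Difference = 19 − 41 = -22.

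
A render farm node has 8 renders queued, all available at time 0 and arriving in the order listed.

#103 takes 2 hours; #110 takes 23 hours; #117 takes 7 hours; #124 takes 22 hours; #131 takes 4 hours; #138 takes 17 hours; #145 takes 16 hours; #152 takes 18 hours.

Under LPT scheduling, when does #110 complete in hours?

23

LPT (decreasing processing time): #110 #124 #152 #138 #145 #117 #131 #103.
#110: 0→23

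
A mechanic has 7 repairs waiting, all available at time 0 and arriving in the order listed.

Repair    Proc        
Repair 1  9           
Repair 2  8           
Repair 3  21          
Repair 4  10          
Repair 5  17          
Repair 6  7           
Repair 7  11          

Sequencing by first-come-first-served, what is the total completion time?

FIFO (arrival order): Repair 1 Repair 2 Repair 3 Repair 4 Repair 5 Repair 6 Repair 7.
Repair 1: 0→9
Repair 2: 9→17
Repair 3: 17→38
Repair 4: 38→48
Repair 5: 48→65
Repair 6: 65→72
Repair 7: 72→83
Sum = 9+17+38+48+65+72+83 = 332.

332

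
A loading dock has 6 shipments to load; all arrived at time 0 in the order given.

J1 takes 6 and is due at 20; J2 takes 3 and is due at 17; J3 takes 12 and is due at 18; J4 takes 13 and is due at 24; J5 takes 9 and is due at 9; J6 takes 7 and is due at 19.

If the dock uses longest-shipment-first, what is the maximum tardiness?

33

LPT (decreasing processing time): J4 J3 J5 J6 J1 J2.
J4: 0→13, due 24, tardiness 0
J3: 13→25, due 18, tardiness 7
J5: 25→34, due 9, tardiness 25
J6: 34→41, due 19, tardiness 22
J1: 41→47, due 20, tardiness 27
J2: 47→50, due 17, tardiness 33
Maximum = 33.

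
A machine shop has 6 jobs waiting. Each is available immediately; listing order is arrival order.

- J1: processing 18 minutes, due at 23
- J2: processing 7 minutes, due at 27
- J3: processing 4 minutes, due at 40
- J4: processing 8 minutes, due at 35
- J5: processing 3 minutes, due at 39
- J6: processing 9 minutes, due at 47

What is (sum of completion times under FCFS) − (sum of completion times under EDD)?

FIFO (arrival order): J1 J2 J3 J4 J5 J6.
J1: 0→18
J2: 18→25
J3: 25→29
J4: 29→37
J5: 37→40
J6: 40→49
Sum = 18+25+29+37+40+49 = 198.
EDD (increasing due date): J1 J2 J4 J5 J3 J6.
J1: 0→18
J2: 18→25
J4: 25→33
J5: 33→36
J3: 36→40
J6: 40→49
Sum = 18+25+33+36+40+49 = 201.
Difference = 198 − 201 = -3.

-3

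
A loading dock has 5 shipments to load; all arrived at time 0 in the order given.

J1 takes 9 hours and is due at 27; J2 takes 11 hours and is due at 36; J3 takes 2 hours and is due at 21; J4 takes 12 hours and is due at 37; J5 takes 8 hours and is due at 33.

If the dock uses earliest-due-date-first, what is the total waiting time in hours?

EDD (increasing due date): J3 J1 J5 J2 J4.
J3: waits 0, runs 0→2
J1: waits 2, runs 2→11
J5: waits 11, runs 11→19
J2: waits 19, runs 19→30
J4: waits 30, runs 30→42
Sum = 0+2+11+19+30 = 62.

62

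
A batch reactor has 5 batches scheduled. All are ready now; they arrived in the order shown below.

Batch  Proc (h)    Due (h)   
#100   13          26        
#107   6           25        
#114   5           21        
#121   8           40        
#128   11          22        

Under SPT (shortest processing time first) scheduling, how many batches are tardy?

2

SPT (increasing processing time): #114 #107 #121 #128 #100.
#114: 0→5, due 21, tardiness 0
#107: 5→11, due 25, tardiness 0
#121: 11→19, due 40, tardiness 0
#128: 19→30, due 22, tardiness 8
#100: 30→43, due 26, tardiness 17
Late batches: 2.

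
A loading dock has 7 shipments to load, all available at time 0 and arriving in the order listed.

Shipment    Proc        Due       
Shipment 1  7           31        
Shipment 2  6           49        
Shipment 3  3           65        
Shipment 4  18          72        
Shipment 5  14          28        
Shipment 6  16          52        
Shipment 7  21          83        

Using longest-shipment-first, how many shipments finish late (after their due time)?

5

LPT (decreasing processing time): Shipment 7 Shipment 4 Shipment 6 Shipment 5 Shipment 1 Shipment 2 Shipment 3.
Shipment 7: 0→21, due 83, tardiness 0
Shipment 4: 21→39, due 72, tardiness 0
Shipment 6: 39→55, due 52, tardiness 3
Shipment 5: 55→69, due 28, tardiness 41
Shipment 1: 69→76, due 31, tardiness 45
Shipment 2: 76→82, due 49, tardiness 33
Shipment 3: 82→85, due 65, tardiness 20
Late shipments: 5.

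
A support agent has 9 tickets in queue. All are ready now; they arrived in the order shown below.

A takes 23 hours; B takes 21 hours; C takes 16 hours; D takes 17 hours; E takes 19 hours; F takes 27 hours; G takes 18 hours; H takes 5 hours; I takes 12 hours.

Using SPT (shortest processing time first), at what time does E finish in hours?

SPT (increasing processing time): H I C D G E B A F.
H: 0→5
I: 5→17
C: 17→33
D: 33→50
G: 50→68
E: 68→87

87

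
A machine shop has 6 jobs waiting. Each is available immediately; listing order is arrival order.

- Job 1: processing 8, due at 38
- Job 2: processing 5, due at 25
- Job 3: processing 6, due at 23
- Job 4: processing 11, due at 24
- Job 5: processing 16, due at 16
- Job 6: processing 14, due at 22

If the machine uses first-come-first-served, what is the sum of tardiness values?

74

FIFO (arrival order): Job 1 Job 2 Job 3 Job 4 Job 5 Job 6.
Job 1: 0→8, due 38, tardiness 0
Job 2: 8→13, due 25, tardiness 0
Job 3: 13→19, due 23, tardiness 0
Job 4: 19→30, due 24, tardiness 6
Job 5: 30→46, due 16, tardiness 30
Job 6: 46→60, due 22, tardiness 38
Sum = 0+0+0+6+30+38 = 74.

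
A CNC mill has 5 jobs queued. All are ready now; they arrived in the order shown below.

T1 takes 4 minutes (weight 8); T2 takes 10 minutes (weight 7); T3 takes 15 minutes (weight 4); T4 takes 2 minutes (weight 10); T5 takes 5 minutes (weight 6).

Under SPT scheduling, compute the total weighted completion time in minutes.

425

SPT (increasing processing time): T4 T1 T5 T2 T3.
T4: finishes 2, weight 10, w·C = 20
T1: finishes 6, weight 8, w·C = 48
T5: finishes 11, weight 6, w·C = 66
T2: finishes 21, weight 7, w·C = 147
T3: finishes 36, weight 4, w·C = 144
Sum = 20+48+66+147+144 = 425.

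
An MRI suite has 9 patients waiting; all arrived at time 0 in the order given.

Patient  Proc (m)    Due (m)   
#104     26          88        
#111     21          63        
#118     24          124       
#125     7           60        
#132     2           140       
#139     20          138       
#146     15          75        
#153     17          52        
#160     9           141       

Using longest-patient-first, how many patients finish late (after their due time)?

5

LPT (decreasing processing time): #104 #118 #111 #139 #153 #146 #160 #125 #132.
#104: 0→26, due 88, tardiness 0
#118: 26→50, due 124, tardiness 0
#111: 50→71, due 63, tardiness 8
#139: 71→91, due 138, tardiness 0
#153: 91→108, due 52, tardiness 56
#146: 108→123, due 75, tardiness 48
#160: 123→132, due 141, tardiness 0
#125: 132→139, due 60, tardiness 79
#132: 139→141, due 140, tardiness 1
Late patients: 5.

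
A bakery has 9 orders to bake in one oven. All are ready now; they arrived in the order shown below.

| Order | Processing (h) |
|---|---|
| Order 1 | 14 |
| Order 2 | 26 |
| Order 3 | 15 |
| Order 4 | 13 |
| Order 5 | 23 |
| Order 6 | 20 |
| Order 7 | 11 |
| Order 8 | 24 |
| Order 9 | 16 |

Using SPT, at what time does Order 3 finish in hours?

53

SPT (increasing processing time): Order 7 Order 4 Order 1 Order 3 Order 9 Order 6 Order 5 Order 8 Order 2.
Order 7: 0→11
Order 4: 11→24
Order 1: 24→38
Order 3: 38→53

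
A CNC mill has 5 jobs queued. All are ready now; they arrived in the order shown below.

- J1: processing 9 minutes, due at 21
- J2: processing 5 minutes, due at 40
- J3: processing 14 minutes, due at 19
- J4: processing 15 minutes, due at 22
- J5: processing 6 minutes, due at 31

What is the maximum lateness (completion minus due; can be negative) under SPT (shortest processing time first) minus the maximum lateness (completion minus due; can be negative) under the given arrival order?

SPT (increasing processing time): J2 J5 J1 J3 J4.
J2: 0→5, due 40, lateness -35
J5: 5→11, due 31, lateness -20
J1: 11→20, due 21, lateness -1
J3: 20→34, due 19, lateness 15
J4: 34→49, due 22, lateness 27
Maximum = 27.
FIFO (arrival order): J1 J2 J3 J4 J5.
J1: 0→9, due 21, lateness -12
J2: 9→14, due 40, lateness -26
J3: 14→28, due 19, lateness 9
J4: 28→43, due 22, lateness 21
J5: 43→49, due 31, lateness 18
Maximum = 21.
Difference = 27 − 21 = 6.

6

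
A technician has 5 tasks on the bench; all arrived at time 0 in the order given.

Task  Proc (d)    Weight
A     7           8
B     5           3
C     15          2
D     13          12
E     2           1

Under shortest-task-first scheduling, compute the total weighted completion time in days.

SPT (increasing processing time): E B A D C.
E: finishes 2, weight 1, w·C = 2
B: finishes 7, weight 3, w·C = 21
A: finishes 14, weight 8, w·C = 112
D: finishes 27, weight 12, w·C = 324
C: finishes 42, weight 2, w·C = 84
Sum = 2+21+112+324+84 = 543.

543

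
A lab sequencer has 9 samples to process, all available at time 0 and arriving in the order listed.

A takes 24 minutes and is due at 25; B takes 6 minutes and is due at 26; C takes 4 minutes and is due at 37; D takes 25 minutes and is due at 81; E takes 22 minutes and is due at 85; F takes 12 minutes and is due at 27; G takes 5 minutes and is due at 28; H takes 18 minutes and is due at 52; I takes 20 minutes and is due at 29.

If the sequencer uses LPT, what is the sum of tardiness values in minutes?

541

LPT (decreasing processing time): D A E I H F B G C.
D: 0→25, due 81, tardiness 0
A: 25→49, due 25, tardiness 24
E: 49→71, due 85, tardiness 0
I: 71→91, due 29, tardiness 62
H: 91→109, due 52, tardiness 57
F: 109→121, due 27, tardiness 94
B: 121→127, due 26, tardiness 101
G: 127→132, due 28, tardiness 104
C: 132→136, due 37, tardiness 99
Sum = 0+24+0+62+57+94+101+104+99 = 541.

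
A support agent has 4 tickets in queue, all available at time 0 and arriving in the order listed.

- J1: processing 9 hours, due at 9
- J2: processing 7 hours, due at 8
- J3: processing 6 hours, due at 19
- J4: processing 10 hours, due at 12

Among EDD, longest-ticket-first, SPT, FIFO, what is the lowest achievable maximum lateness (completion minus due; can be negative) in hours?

14

EDD (increasing due date): J2 J1 J4 J3.
J2: 0→7, due 8, lateness -1
J1: 7→16, due 9, lateness 7
J4: 16→26, due 12, lateness 14
J3: 26→32, due 19, lateness 13
Maximum = 14.
LPT (decreasing processing time): J4 J1 J2 J3.
J4: 0→10, due 12, lateness -2
J1: 10→19, due 9, lateness 10
J2: 19→26, due 8, lateness 18
J3: 26→32, due 19, lateness 13
Maximum = 18.
SPT (increasing processing time): J3 J2 J1 J4.
J3: 0→6, due 19, lateness -13
J2: 6→13, due 8, lateness 5
J1: 13→22, due 9, lateness 13
J4: 22→32, due 12, lateness 20
Maximum = 20.
FIFO (arrival order): J1 J2 J3 J4.
J1: 0→9, due 9, lateness 0
J2: 9→16, due 8, lateness 8
J3: 16→22, due 19, lateness 3
J4: 22→32, due 12, lateness 20
Maximum = 20.
EDD 14, LPT 18, SPT 20, FIFO 20 → minimum 14.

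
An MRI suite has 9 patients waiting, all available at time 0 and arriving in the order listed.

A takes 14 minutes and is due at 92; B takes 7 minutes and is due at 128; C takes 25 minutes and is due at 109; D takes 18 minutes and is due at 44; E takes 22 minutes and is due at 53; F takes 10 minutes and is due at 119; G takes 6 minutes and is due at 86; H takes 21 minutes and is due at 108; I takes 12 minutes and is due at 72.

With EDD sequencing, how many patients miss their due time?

3

EDD (increasing due date): D E I G A H C F B.
D: 0→18, due 44, tardiness 0
E: 18→40, due 53, tardiness 0
I: 40→52, due 72, tardiness 0
G: 52→58, due 86, tardiness 0
A: 58→72, due 92, tardiness 0
H: 72→93, due 108, tardiness 0
C: 93→118, due 109, tardiness 9
F: 118→128, due 119, tardiness 9
B: 128→135, due 128, tardiness 7
Late patients: 3.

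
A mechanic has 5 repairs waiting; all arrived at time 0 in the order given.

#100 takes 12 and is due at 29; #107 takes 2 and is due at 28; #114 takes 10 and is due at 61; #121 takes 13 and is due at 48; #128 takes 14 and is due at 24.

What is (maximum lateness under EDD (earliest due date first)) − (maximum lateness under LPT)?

-24

EDD (increasing due date): #128 #107 #100 #121 #114.
#128: 0→14, due 24, lateness -10
#107: 14→16, due 28, lateness -12
#100: 16→28, due 29, lateness -1
#121: 28→41, due 48, lateness -7
#114: 41→51, due 61, lateness -10
Maximum = -1.
LPT (decreasing processing time): #128 #121 #100 #114 #107.
#128: 0→14, due 24, lateness -10
#121: 14→27, due 48, lateness -21
#100: 27→39, due 29, lateness 10
#114: 39→49, due 61, lateness -12
#107: 49→51, due 28, lateness 23
Maximum = 23.
Difference = -1 − 23 = -24.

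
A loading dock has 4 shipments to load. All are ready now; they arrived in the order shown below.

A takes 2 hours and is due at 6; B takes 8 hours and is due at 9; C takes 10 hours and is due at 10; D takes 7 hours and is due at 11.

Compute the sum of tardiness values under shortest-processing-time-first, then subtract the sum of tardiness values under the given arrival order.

-2

SPT (increasing processing time): A D B C.
A: 0→2, due 6, tardiness 0
D: 2→9, due 11, tardiness 0
B: 9→17, due 9, tardiness 8
C: 17→27, due 10, tardiness 17
Sum = 0+0+8+17 = 25.
FIFO (arrival order): A B C D.
A: 0→2, due 6, tardiness 0
B: 2→10, due 9, tardiness 1
C: 10→20, due 10, tardiness 10
D: 20→27, due 11, tardiness 16
Sum = 0+1+10+16 = 27.
Difference = 25 − 27 = -2.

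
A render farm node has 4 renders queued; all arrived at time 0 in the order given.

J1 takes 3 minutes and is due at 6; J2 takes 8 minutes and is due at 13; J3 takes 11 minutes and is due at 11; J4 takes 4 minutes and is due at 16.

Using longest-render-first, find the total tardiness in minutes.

LPT (decreasing processing time): J3 J2 J4 J1.
J3: 0→11, due 11, tardiness 0
J2: 11→19, due 13, tardiness 6
J4: 19→23, due 16, tardiness 7
J1: 23→26, due 6, tardiness 20
Sum = 0+6+7+20 = 33.

33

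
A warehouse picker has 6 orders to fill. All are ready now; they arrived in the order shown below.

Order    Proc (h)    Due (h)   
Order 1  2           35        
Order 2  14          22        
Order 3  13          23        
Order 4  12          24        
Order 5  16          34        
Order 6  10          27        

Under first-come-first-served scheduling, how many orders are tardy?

FIFO (arrival order): Order 1 Order 2 Order 3 Order 4 Order 5 Order 6.
Order 1: 0→2, due 35, tardiness 0
Order 2: 2→16, due 22, tardiness 0
Order 3: 16→29, due 23, tardiness 6
Order 4: 29→41, due 24, tardiness 17
Order 5: 41→57, due 34, tardiness 23
Order 6: 57→67, due 27, tardiness 40
Late orders: 4.

4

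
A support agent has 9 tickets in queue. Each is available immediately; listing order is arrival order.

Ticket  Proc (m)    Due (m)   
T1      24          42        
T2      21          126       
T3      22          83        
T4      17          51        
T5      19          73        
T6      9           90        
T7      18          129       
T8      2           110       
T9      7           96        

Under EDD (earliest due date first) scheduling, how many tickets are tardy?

EDD (increasing due date): T1 T4 T5 T3 T6 T9 T8 T2 T7.
T1: 0→24, due 42, tardiness 0
T4: 24→41, due 51, tardiness 0
T5: 41→60, due 73, tardiness 0
T3: 60→82, due 83, tardiness 0
T6: 82→91, due 90, tardiness 1
T9: 91→98, due 96, tardiness 2
T8: 98→100, due 110, tardiness 0
T2: 100→121, due 126, tardiness 0
T7: 121→139, due 129, tardiness 10
Late tickets: 3.

3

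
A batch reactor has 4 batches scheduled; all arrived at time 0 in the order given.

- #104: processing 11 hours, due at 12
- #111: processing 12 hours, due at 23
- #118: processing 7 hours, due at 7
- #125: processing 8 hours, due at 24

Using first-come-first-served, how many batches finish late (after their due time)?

FIFO (arrival order): #104 #111 #118 #125.
#104: 0→11, due 12, tardiness 0
#111: 11→23, due 23, tardiness 0
#118: 23→30, due 7, tardiness 23
#125: 30→38, due 24, tardiness 14
Late batches: 2.

2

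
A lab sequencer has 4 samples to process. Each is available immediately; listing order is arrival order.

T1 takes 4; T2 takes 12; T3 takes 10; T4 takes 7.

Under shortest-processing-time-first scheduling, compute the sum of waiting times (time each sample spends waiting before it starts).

36

SPT (increasing processing time): T1 T4 T3 T2.
T1: waits 0, runs 0→4
T4: waits 4, runs 4→11
T3: waits 11, runs 11→21
T2: waits 21, runs 21→33
Sum = 0+4+11+21 = 36.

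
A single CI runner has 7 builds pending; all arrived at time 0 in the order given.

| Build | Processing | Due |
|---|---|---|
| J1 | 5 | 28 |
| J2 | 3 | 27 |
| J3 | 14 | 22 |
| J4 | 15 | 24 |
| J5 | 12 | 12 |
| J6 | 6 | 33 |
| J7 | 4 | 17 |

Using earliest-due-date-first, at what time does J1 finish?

EDD (increasing due date): J5 J7 J3 J4 J2 J1 J6.
J5: 0→12
J7: 12→16
J3: 16→30
J4: 30→45
J2: 45→48
J1: 48→53

53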